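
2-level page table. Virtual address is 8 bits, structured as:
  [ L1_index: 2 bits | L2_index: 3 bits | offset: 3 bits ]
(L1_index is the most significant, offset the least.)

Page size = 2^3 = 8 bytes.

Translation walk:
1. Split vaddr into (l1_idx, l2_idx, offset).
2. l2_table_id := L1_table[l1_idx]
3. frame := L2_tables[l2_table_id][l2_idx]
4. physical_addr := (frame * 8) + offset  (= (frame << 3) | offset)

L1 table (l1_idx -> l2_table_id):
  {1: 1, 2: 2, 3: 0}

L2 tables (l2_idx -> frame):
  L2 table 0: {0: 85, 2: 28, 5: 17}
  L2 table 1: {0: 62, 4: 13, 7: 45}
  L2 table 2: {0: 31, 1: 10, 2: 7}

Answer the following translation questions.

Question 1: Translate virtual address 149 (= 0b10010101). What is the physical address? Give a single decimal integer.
vaddr = 149 = 0b10010101
Split: l1_idx=2, l2_idx=2, offset=5
L1[2] = 2
L2[2][2] = 7
paddr = 7 * 8 + 5 = 61

Answer: 61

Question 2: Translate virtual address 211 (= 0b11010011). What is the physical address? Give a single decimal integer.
Answer: 227

Derivation:
vaddr = 211 = 0b11010011
Split: l1_idx=3, l2_idx=2, offset=3
L1[3] = 0
L2[0][2] = 28
paddr = 28 * 8 + 3 = 227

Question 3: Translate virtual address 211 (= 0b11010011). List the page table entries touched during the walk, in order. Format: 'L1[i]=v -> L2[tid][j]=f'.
Answer: L1[3]=0 -> L2[0][2]=28

Derivation:
vaddr = 211 = 0b11010011
Split: l1_idx=3, l2_idx=2, offset=3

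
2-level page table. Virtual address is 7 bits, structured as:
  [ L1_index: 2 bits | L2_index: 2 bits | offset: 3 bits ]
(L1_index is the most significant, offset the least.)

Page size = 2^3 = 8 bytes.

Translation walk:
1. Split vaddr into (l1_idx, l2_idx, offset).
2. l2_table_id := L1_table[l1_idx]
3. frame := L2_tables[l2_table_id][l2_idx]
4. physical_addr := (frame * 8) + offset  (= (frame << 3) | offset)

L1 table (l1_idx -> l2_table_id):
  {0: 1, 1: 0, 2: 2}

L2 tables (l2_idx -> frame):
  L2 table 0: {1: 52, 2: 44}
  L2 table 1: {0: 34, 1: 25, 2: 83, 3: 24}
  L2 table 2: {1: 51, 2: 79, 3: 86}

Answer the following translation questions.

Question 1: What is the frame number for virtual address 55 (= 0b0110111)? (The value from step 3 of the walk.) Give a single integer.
Answer: 44

Derivation:
vaddr = 55: l1_idx=1, l2_idx=2
L1[1] = 0; L2[0][2] = 44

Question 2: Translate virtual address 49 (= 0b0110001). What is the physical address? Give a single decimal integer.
Answer: 353

Derivation:
vaddr = 49 = 0b0110001
Split: l1_idx=1, l2_idx=2, offset=1
L1[1] = 0
L2[0][2] = 44
paddr = 44 * 8 + 1 = 353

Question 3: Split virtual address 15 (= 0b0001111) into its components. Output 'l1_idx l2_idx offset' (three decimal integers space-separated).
Answer: 0 1 7

Derivation:
vaddr = 15 = 0b0001111
  top 2 bits -> l1_idx = 0
  next 2 bits -> l2_idx = 1
  bottom 3 bits -> offset = 7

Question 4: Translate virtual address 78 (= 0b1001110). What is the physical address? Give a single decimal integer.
vaddr = 78 = 0b1001110
Split: l1_idx=2, l2_idx=1, offset=6
L1[2] = 2
L2[2][1] = 51
paddr = 51 * 8 + 6 = 414

Answer: 414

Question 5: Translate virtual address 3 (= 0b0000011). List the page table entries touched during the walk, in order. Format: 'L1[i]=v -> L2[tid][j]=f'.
Answer: L1[0]=1 -> L2[1][0]=34

Derivation:
vaddr = 3 = 0b0000011
Split: l1_idx=0, l2_idx=0, offset=3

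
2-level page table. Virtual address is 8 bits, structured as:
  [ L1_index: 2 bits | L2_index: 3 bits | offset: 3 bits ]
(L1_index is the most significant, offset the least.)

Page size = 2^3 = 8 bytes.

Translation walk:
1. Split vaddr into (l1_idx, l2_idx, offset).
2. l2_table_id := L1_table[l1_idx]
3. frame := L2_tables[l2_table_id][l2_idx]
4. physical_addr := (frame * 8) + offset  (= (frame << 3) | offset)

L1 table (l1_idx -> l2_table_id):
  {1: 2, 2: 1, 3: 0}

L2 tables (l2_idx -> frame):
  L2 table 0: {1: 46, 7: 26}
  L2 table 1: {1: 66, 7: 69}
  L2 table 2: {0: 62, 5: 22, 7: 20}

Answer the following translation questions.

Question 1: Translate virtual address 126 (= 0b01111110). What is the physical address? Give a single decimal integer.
vaddr = 126 = 0b01111110
Split: l1_idx=1, l2_idx=7, offset=6
L1[1] = 2
L2[2][7] = 20
paddr = 20 * 8 + 6 = 166

Answer: 166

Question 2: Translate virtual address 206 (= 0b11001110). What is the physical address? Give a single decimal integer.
vaddr = 206 = 0b11001110
Split: l1_idx=3, l2_idx=1, offset=6
L1[3] = 0
L2[0][1] = 46
paddr = 46 * 8 + 6 = 374

Answer: 374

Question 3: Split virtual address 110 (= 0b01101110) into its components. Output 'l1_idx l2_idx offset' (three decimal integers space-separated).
Answer: 1 5 6

Derivation:
vaddr = 110 = 0b01101110
  top 2 bits -> l1_idx = 1
  next 3 bits -> l2_idx = 5
  bottom 3 bits -> offset = 6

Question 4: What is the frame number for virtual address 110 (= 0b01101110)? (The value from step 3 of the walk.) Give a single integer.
vaddr = 110: l1_idx=1, l2_idx=5
L1[1] = 2; L2[2][5] = 22

Answer: 22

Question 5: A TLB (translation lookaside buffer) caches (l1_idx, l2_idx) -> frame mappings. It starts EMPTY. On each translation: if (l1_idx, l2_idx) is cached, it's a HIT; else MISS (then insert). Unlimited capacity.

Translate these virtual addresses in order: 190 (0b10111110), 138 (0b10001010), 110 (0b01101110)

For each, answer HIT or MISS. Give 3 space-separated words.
vaddr=190: (2,7) not in TLB -> MISS, insert
vaddr=138: (2,1) not in TLB -> MISS, insert
vaddr=110: (1,5) not in TLB -> MISS, insert

Answer: MISS MISS MISS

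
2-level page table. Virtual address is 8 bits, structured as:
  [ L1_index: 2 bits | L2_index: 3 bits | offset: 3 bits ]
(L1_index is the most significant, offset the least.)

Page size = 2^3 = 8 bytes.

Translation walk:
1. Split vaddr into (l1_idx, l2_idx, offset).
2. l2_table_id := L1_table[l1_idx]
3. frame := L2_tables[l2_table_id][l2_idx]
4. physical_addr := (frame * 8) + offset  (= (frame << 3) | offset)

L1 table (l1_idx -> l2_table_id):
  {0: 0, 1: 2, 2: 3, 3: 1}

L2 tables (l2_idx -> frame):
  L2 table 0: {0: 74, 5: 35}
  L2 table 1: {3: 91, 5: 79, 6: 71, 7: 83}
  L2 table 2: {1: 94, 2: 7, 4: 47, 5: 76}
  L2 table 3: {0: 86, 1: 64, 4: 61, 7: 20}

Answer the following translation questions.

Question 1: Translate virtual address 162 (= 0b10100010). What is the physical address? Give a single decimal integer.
vaddr = 162 = 0b10100010
Split: l1_idx=2, l2_idx=4, offset=2
L1[2] = 3
L2[3][4] = 61
paddr = 61 * 8 + 2 = 490

Answer: 490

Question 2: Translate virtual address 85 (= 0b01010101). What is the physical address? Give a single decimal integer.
Answer: 61

Derivation:
vaddr = 85 = 0b01010101
Split: l1_idx=1, l2_idx=2, offset=5
L1[1] = 2
L2[2][2] = 7
paddr = 7 * 8 + 5 = 61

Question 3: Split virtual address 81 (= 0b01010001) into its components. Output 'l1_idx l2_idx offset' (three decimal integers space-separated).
Answer: 1 2 1

Derivation:
vaddr = 81 = 0b01010001
  top 2 bits -> l1_idx = 1
  next 3 bits -> l2_idx = 2
  bottom 3 bits -> offset = 1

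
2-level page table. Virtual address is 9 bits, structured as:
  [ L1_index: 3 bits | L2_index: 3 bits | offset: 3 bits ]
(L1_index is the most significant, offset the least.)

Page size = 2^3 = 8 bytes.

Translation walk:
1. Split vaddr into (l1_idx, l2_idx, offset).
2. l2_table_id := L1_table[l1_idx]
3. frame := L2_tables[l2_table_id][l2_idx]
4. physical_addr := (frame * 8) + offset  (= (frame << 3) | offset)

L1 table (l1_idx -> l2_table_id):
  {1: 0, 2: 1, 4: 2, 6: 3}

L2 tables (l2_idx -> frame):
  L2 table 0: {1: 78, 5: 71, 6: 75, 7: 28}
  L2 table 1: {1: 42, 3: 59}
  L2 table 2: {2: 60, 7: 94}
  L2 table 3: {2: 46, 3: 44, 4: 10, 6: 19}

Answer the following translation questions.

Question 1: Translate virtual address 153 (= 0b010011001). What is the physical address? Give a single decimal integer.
vaddr = 153 = 0b010011001
Split: l1_idx=2, l2_idx=3, offset=1
L1[2] = 1
L2[1][3] = 59
paddr = 59 * 8 + 1 = 473

Answer: 473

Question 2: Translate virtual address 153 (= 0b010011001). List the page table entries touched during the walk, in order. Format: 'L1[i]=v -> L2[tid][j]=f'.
vaddr = 153 = 0b010011001
Split: l1_idx=2, l2_idx=3, offset=1

Answer: L1[2]=1 -> L2[1][3]=59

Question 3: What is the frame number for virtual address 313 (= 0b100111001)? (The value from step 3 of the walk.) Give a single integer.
vaddr = 313: l1_idx=4, l2_idx=7
L1[4] = 2; L2[2][7] = 94

Answer: 94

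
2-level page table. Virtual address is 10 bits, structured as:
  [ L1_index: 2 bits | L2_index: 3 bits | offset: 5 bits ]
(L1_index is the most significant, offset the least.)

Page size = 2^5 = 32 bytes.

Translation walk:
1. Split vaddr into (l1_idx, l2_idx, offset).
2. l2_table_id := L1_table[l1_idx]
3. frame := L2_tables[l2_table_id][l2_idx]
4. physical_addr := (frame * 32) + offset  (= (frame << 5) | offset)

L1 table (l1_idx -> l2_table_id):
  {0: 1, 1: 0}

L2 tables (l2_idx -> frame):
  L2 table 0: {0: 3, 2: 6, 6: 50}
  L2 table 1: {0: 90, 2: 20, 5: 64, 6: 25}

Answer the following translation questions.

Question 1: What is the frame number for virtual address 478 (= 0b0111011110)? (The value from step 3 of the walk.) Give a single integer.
vaddr = 478: l1_idx=1, l2_idx=6
L1[1] = 0; L2[0][6] = 50

Answer: 50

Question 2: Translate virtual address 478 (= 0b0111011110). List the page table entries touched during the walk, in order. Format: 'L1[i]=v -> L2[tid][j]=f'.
vaddr = 478 = 0b0111011110
Split: l1_idx=1, l2_idx=6, offset=30

Answer: L1[1]=0 -> L2[0][6]=50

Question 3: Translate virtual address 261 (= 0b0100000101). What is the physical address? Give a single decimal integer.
Answer: 101

Derivation:
vaddr = 261 = 0b0100000101
Split: l1_idx=1, l2_idx=0, offset=5
L1[1] = 0
L2[0][0] = 3
paddr = 3 * 32 + 5 = 101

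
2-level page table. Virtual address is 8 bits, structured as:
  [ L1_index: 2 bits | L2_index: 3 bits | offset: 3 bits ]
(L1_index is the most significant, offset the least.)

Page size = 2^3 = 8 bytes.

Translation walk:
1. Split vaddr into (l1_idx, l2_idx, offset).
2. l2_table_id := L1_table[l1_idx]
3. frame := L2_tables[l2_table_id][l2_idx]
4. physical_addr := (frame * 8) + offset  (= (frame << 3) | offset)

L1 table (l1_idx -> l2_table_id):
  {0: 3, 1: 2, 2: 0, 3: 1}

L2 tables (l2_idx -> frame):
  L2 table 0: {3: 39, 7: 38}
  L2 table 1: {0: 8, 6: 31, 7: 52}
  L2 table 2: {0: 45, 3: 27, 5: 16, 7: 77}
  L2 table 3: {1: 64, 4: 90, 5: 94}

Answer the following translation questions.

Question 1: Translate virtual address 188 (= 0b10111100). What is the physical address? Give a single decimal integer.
vaddr = 188 = 0b10111100
Split: l1_idx=2, l2_idx=7, offset=4
L1[2] = 0
L2[0][7] = 38
paddr = 38 * 8 + 4 = 308

Answer: 308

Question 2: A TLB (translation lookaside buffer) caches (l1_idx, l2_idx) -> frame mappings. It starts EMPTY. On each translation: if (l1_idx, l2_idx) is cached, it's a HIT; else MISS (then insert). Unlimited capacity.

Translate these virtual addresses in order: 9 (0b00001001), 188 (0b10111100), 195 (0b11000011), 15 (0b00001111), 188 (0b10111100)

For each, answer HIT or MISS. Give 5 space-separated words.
Answer: MISS MISS MISS HIT HIT

Derivation:
vaddr=9: (0,1) not in TLB -> MISS, insert
vaddr=188: (2,7) not in TLB -> MISS, insert
vaddr=195: (3,0) not in TLB -> MISS, insert
vaddr=15: (0,1) in TLB -> HIT
vaddr=188: (2,7) in TLB -> HIT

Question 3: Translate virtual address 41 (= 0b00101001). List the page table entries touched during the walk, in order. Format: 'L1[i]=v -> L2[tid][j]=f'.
Answer: L1[0]=3 -> L2[3][5]=94

Derivation:
vaddr = 41 = 0b00101001
Split: l1_idx=0, l2_idx=5, offset=1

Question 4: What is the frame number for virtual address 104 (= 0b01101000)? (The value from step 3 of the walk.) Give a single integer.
vaddr = 104: l1_idx=1, l2_idx=5
L1[1] = 2; L2[2][5] = 16

Answer: 16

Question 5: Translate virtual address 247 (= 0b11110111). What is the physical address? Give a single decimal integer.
Answer: 255

Derivation:
vaddr = 247 = 0b11110111
Split: l1_idx=3, l2_idx=6, offset=7
L1[3] = 1
L2[1][6] = 31
paddr = 31 * 8 + 7 = 255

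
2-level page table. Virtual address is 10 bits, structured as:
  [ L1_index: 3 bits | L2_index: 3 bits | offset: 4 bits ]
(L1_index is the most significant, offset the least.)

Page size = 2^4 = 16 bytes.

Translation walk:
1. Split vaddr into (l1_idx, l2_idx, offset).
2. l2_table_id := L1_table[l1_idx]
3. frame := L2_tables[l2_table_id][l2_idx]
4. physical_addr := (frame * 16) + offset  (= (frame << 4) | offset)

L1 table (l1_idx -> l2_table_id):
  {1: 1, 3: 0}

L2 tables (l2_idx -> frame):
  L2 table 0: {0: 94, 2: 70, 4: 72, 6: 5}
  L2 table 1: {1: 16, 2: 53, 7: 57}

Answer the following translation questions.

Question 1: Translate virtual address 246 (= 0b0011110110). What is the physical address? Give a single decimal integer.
vaddr = 246 = 0b0011110110
Split: l1_idx=1, l2_idx=7, offset=6
L1[1] = 1
L2[1][7] = 57
paddr = 57 * 16 + 6 = 918

Answer: 918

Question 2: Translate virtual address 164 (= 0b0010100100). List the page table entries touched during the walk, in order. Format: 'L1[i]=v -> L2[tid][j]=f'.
vaddr = 164 = 0b0010100100
Split: l1_idx=1, l2_idx=2, offset=4

Answer: L1[1]=1 -> L2[1][2]=53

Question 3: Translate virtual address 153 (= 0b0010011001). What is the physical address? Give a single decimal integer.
vaddr = 153 = 0b0010011001
Split: l1_idx=1, l2_idx=1, offset=9
L1[1] = 1
L2[1][1] = 16
paddr = 16 * 16 + 9 = 265

Answer: 265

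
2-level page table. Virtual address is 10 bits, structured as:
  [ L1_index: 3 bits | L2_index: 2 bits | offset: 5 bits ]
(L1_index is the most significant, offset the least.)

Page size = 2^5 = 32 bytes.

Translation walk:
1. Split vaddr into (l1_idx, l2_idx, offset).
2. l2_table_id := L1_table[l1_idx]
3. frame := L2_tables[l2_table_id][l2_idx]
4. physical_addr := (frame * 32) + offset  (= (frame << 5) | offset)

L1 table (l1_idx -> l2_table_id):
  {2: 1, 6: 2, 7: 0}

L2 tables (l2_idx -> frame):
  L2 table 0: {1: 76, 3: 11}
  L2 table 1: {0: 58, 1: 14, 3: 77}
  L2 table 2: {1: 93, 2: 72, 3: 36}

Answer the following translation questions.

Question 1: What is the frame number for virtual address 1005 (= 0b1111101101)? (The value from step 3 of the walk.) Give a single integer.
vaddr = 1005: l1_idx=7, l2_idx=3
L1[7] = 0; L2[0][3] = 11

Answer: 11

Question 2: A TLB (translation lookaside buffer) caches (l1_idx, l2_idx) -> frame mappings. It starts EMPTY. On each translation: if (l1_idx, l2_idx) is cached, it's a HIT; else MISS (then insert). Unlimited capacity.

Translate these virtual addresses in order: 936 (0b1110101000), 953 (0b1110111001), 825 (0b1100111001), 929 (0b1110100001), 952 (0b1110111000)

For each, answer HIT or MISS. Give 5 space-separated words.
vaddr=936: (7,1) not in TLB -> MISS, insert
vaddr=953: (7,1) in TLB -> HIT
vaddr=825: (6,1) not in TLB -> MISS, insert
vaddr=929: (7,1) in TLB -> HIT
vaddr=952: (7,1) in TLB -> HIT

Answer: MISS HIT MISS HIT HIT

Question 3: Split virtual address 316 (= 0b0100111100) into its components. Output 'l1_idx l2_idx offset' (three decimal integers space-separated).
vaddr = 316 = 0b0100111100
  top 3 bits -> l1_idx = 2
  next 2 bits -> l2_idx = 1
  bottom 5 bits -> offset = 28

Answer: 2 1 28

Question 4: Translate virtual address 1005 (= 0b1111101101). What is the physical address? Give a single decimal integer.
Answer: 365

Derivation:
vaddr = 1005 = 0b1111101101
Split: l1_idx=7, l2_idx=3, offset=13
L1[7] = 0
L2[0][3] = 11
paddr = 11 * 32 + 13 = 365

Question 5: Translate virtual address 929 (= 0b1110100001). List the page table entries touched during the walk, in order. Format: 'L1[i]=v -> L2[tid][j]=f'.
Answer: L1[7]=0 -> L2[0][1]=76

Derivation:
vaddr = 929 = 0b1110100001
Split: l1_idx=7, l2_idx=1, offset=1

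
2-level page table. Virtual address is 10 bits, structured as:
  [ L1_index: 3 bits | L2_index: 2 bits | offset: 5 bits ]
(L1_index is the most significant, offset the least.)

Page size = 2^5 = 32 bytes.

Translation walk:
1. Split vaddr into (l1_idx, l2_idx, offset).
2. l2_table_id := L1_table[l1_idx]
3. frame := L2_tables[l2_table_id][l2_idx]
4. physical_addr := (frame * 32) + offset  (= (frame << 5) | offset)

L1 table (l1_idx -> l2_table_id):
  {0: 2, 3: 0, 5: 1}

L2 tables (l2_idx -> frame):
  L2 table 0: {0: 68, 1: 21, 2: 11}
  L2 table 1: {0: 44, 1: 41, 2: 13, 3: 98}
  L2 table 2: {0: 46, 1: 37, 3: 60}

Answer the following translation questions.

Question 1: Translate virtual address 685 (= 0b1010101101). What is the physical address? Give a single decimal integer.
vaddr = 685 = 0b1010101101
Split: l1_idx=5, l2_idx=1, offset=13
L1[5] = 1
L2[1][1] = 41
paddr = 41 * 32 + 13 = 1325

Answer: 1325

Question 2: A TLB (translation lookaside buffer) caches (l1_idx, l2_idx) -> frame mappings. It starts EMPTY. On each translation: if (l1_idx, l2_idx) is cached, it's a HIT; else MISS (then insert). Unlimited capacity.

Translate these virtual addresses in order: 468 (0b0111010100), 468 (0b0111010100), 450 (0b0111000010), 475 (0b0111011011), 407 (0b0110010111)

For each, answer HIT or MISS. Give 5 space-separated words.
vaddr=468: (3,2) not in TLB -> MISS, insert
vaddr=468: (3,2) in TLB -> HIT
vaddr=450: (3,2) in TLB -> HIT
vaddr=475: (3,2) in TLB -> HIT
vaddr=407: (3,0) not in TLB -> MISS, insert

Answer: MISS HIT HIT HIT MISS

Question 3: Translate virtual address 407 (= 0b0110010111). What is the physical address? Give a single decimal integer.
vaddr = 407 = 0b0110010111
Split: l1_idx=3, l2_idx=0, offset=23
L1[3] = 0
L2[0][0] = 68
paddr = 68 * 32 + 23 = 2199

Answer: 2199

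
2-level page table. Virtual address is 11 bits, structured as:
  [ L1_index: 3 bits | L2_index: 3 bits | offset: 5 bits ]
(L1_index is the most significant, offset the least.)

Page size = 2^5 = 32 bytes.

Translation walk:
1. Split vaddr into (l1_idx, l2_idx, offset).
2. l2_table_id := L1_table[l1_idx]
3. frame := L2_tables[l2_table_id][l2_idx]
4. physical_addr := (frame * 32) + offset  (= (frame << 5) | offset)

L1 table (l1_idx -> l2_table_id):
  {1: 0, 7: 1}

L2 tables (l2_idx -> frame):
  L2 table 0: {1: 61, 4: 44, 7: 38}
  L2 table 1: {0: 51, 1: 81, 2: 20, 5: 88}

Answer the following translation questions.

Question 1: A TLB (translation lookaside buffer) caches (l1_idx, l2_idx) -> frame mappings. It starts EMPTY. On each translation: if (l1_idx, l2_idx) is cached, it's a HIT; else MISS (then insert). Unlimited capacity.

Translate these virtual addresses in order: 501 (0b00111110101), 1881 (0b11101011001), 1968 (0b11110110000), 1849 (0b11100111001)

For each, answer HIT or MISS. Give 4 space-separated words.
Answer: MISS MISS MISS MISS

Derivation:
vaddr=501: (1,7) not in TLB -> MISS, insert
vaddr=1881: (7,2) not in TLB -> MISS, insert
vaddr=1968: (7,5) not in TLB -> MISS, insert
vaddr=1849: (7,1) not in TLB -> MISS, insert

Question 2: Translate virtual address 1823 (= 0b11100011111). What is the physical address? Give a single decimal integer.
Answer: 1663

Derivation:
vaddr = 1823 = 0b11100011111
Split: l1_idx=7, l2_idx=0, offset=31
L1[7] = 1
L2[1][0] = 51
paddr = 51 * 32 + 31 = 1663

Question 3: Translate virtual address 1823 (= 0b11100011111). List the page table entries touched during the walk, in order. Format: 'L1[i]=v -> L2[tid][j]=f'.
Answer: L1[7]=1 -> L2[1][0]=51

Derivation:
vaddr = 1823 = 0b11100011111
Split: l1_idx=7, l2_idx=0, offset=31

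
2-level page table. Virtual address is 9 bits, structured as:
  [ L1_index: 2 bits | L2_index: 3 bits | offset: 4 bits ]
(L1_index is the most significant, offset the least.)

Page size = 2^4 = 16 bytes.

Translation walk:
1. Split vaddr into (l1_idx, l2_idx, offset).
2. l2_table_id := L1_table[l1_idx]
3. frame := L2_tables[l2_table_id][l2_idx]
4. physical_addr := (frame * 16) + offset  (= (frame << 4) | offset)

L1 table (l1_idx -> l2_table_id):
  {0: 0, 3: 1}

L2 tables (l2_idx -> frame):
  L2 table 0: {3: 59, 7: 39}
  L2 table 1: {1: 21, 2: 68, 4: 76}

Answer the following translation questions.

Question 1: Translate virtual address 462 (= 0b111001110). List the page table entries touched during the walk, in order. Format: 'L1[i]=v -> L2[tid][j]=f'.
vaddr = 462 = 0b111001110
Split: l1_idx=3, l2_idx=4, offset=14

Answer: L1[3]=1 -> L2[1][4]=76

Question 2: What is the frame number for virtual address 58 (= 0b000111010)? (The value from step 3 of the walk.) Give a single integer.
Answer: 59

Derivation:
vaddr = 58: l1_idx=0, l2_idx=3
L1[0] = 0; L2[0][3] = 59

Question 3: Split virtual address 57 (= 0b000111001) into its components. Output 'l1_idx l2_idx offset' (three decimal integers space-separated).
Answer: 0 3 9

Derivation:
vaddr = 57 = 0b000111001
  top 2 bits -> l1_idx = 0
  next 3 bits -> l2_idx = 3
  bottom 4 bits -> offset = 9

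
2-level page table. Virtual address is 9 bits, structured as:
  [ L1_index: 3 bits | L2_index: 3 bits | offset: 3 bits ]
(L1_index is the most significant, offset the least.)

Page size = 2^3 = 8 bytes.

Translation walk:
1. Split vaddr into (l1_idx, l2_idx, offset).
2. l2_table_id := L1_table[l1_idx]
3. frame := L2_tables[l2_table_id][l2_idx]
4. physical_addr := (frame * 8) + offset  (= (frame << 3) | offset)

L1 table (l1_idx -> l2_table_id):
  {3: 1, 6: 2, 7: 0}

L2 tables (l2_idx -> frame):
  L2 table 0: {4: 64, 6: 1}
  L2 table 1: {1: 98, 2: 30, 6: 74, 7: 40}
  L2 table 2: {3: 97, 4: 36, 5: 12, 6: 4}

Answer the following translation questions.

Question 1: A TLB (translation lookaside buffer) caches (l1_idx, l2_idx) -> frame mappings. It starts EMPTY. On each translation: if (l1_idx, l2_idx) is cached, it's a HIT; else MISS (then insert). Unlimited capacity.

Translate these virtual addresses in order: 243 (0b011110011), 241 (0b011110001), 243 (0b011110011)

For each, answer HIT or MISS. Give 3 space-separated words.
Answer: MISS HIT HIT

Derivation:
vaddr=243: (3,6) not in TLB -> MISS, insert
vaddr=241: (3,6) in TLB -> HIT
vaddr=243: (3,6) in TLB -> HIT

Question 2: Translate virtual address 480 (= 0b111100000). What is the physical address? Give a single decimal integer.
vaddr = 480 = 0b111100000
Split: l1_idx=7, l2_idx=4, offset=0
L1[7] = 0
L2[0][4] = 64
paddr = 64 * 8 + 0 = 512

Answer: 512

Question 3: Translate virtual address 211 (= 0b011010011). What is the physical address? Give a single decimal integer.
Answer: 243

Derivation:
vaddr = 211 = 0b011010011
Split: l1_idx=3, l2_idx=2, offset=3
L1[3] = 1
L2[1][2] = 30
paddr = 30 * 8 + 3 = 243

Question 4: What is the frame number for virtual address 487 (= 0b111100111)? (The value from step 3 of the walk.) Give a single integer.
Answer: 64

Derivation:
vaddr = 487: l1_idx=7, l2_idx=4
L1[7] = 0; L2[0][4] = 64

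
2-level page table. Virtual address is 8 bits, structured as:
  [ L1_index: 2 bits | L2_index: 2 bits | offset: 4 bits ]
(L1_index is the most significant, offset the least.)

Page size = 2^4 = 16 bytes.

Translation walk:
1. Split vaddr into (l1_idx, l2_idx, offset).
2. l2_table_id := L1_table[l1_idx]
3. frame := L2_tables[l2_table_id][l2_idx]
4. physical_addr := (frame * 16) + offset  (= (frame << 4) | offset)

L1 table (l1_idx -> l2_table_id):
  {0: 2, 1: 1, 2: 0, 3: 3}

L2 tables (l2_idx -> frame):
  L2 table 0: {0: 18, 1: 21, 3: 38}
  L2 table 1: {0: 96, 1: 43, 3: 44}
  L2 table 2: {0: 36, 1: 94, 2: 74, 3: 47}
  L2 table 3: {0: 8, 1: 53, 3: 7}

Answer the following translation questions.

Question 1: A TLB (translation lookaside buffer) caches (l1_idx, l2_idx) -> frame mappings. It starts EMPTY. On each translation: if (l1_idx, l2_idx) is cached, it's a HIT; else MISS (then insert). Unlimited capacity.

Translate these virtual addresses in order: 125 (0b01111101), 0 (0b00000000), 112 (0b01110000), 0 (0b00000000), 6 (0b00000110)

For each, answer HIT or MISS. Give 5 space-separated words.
vaddr=125: (1,3) not in TLB -> MISS, insert
vaddr=0: (0,0) not in TLB -> MISS, insert
vaddr=112: (1,3) in TLB -> HIT
vaddr=0: (0,0) in TLB -> HIT
vaddr=6: (0,0) in TLB -> HIT

Answer: MISS MISS HIT HIT HIT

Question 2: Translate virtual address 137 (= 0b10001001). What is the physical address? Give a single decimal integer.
Answer: 297

Derivation:
vaddr = 137 = 0b10001001
Split: l1_idx=2, l2_idx=0, offset=9
L1[2] = 0
L2[0][0] = 18
paddr = 18 * 16 + 9 = 297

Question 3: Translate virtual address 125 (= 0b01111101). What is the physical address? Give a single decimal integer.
Answer: 717

Derivation:
vaddr = 125 = 0b01111101
Split: l1_idx=1, l2_idx=3, offset=13
L1[1] = 1
L2[1][3] = 44
paddr = 44 * 16 + 13 = 717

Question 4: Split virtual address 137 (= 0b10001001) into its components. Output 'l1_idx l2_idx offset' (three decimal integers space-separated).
Answer: 2 0 9

Derivation:
vaddr = 137 = 0b10001001
  top 2 bits -> l1_idx = 2
  next 2 bits -> l2_idx = 0
  bottom 4 bits -> offset = 9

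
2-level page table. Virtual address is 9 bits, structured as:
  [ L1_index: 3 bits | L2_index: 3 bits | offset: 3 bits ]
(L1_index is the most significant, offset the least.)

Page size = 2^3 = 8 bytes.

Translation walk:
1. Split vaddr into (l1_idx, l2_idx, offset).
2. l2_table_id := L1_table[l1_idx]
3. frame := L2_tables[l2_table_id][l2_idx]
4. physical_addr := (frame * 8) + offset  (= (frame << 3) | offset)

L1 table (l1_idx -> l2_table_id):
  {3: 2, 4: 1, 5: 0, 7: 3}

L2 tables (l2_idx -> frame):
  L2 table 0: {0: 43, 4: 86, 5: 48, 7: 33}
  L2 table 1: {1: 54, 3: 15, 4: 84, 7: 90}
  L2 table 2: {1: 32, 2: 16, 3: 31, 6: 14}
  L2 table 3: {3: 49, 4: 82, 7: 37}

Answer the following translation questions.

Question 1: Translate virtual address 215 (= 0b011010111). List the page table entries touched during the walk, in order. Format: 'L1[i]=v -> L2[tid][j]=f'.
Answer: L1[3]=2 -> L2[2][2]=16

Derivation:
vaddr = 215 = 0b011010111
Split: l1_idx=3, l2_idx=2, offset=7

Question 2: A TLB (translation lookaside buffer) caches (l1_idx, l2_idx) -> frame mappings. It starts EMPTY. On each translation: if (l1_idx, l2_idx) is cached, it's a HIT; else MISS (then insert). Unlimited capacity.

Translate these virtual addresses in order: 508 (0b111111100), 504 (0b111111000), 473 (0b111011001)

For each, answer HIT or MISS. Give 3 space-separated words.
vaddr=508: (7,7) not in TLB -> MISS, insert
vaddr=504: (7,7) in TLB -> HIT
vaddr=473: (7,3) not in TLB -> MISS, insert

Answer: MISS HIT MISS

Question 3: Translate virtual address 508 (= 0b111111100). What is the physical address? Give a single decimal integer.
Answer: 300

Derivation:
vaddr = 508 = 0b111111100
Split: l1_idx=7, l2_idx=7, offset=4
L1[7] = 3
L2[3][7] = 37
paddr = 37 * 8 + 4 = 300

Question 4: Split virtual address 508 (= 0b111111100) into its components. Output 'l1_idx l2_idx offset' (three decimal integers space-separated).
vaddr = 508 = 0b111111100
  top 3 bits -> l1_idx = 7
  next 3 bits -> l2_idx = 7
  bottom 3 bits -> offset = 4

Answer: 7 7 4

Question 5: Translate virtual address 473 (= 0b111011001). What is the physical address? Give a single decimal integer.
vaddr = 473 = 0b111011001
Split: l1_idx=7, l2_idx=3, offset=1
L1[7] = 3
L2[3][3] = 49
paddr = 49 * 8 + 1 = 393

Answer: 393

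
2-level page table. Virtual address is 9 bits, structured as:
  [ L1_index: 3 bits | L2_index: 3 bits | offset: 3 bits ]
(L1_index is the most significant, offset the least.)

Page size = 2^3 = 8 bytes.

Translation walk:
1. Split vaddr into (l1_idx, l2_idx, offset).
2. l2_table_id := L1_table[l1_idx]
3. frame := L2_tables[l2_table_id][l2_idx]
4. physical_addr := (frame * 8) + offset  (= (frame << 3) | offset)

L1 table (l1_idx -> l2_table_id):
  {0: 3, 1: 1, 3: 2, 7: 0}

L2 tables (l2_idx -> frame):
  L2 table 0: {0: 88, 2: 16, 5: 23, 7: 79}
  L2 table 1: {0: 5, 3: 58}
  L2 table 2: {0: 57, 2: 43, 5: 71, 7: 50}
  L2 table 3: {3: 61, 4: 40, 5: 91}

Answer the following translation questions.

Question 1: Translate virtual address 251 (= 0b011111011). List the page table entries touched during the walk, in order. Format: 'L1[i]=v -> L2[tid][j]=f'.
vaddr = 251 = 0b011111011
Split: l1_idx=3, l2_idx=7, offset=3

Answer: L1[3]=2 -> L2[2][7]=50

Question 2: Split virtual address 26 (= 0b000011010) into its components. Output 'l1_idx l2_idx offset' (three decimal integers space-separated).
Answer: 0 3 2

Derivation:
vaddr = 26 = 0b000011010
  top 3 bits -> l1_idx = 0
  next 3 bits -> l2_idx = 3
  bottom 3 bits -> offset = 2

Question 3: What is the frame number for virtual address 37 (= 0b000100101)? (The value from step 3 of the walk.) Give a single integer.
vaddr = 37: l1_idx=0, l2_idx=4
L1[0] = 3; L2[3][4] = 40

Answer: 40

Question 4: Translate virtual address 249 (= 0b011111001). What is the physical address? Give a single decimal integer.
vaddr = 249 = 0b011111001
Split: l1_idx=3, l2_idx=7, offset=1
L1[3] = 2
L2[2][7] = 50
paddr = 50 * 8 + 1 = 401

Answer: 401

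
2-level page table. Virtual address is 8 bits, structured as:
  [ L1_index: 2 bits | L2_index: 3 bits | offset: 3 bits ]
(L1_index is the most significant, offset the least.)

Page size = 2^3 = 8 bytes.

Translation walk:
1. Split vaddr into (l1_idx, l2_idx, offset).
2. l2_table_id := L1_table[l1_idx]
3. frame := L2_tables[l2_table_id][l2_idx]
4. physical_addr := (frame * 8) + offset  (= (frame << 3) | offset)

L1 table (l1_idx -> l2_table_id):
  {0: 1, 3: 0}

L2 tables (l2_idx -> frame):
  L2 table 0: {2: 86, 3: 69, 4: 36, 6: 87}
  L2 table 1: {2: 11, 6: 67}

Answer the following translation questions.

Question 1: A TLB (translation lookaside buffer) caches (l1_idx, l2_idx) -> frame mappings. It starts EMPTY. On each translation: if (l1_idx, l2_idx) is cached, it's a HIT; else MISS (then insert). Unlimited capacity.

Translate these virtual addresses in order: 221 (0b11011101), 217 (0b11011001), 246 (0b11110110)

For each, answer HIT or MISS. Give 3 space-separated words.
vaddr=221: (3,3) not in TLB -> MISS, insert
vaddr=217: (3,3) in TLB -> HIT
vaddr=246: (3,6) not in TLB -> MISS, insert

Answer: MISS HIT MISS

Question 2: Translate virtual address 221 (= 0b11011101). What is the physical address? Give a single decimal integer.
Answer: 557

Derivation:
vaddr = 221 = 0b11011101
Split: l1_idx=3, l2_idx=3, offset=5
L1[3] = 0
L2[0][3] = 69
paddr = 69 * 8 + 5 = 557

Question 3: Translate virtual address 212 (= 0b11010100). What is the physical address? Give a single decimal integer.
Answer: 692

Derivation:
vaddr = 212 = 0b11010100
Split: l1_idx=3, l2_idx=2, offset=4
L1[3] = 0
L2[0][2] = 86
paddr = 86 * 8 + 4 = 692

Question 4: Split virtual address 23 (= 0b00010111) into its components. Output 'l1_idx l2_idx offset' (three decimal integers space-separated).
Answer: 0 2 7

Derivation:
vaddr = 23 = 0b00010111
  top 2 bits -> l1_idx = 0
  next 3 bits -> l2_idx = 2
  bottom 3 bits -> offset = 7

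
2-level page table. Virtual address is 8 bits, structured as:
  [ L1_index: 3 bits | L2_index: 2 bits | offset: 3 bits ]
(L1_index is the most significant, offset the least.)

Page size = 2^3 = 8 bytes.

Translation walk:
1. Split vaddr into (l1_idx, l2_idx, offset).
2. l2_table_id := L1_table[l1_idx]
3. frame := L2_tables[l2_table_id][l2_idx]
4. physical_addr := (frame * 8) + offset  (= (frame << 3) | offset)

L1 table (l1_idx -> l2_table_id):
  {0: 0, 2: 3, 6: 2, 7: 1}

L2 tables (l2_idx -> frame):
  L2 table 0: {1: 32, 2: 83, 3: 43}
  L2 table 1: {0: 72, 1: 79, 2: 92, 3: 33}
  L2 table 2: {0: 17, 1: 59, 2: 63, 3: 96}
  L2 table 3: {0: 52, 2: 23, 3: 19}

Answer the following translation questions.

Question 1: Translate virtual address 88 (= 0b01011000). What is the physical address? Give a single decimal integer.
vaddr = 88 = 0b01011000
Split: l1_idx=2, l2_idx=3, offset=0
L1[2] = 3
L2[3][3] = 19
paddr = 19 * 8 + 0 = 152

Answer: 152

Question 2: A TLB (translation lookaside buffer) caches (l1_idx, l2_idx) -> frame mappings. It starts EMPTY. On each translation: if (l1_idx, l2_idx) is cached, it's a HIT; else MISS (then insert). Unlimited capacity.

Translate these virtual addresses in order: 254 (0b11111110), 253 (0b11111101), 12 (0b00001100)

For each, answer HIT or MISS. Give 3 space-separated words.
Answer: MISS HIT MISS

Derivation:
vaddr=254: (7,3) not in TLB -> MISS, insert
vaddr=253: (7,3) in TLB -> HIT
vaddr=12: (0,1) not in TLB -> MISS, insert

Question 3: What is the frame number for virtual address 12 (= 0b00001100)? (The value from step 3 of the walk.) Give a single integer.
Answer: 32

Derivation:
vaddr = 12: l1_idx=0, l2_idx=1
L1[0] = 0; L2[0][1] = 32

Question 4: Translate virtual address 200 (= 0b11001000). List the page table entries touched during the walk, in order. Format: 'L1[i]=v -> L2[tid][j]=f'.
vaddr = 200 = 0b11001000
Split: l1_idx=6, l2_idx=1, offset=0

Answer: L1[6]=2 -> L2[2][1]=59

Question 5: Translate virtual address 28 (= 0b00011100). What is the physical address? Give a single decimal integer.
vaddr = 28 = 0b00011100
Split: l1_idx=0, l2_idx=3, offset=4
L1[0] = 0
L2[0][3] = 43
paddr = 43 * 8 + 4 = 348

Answer: 348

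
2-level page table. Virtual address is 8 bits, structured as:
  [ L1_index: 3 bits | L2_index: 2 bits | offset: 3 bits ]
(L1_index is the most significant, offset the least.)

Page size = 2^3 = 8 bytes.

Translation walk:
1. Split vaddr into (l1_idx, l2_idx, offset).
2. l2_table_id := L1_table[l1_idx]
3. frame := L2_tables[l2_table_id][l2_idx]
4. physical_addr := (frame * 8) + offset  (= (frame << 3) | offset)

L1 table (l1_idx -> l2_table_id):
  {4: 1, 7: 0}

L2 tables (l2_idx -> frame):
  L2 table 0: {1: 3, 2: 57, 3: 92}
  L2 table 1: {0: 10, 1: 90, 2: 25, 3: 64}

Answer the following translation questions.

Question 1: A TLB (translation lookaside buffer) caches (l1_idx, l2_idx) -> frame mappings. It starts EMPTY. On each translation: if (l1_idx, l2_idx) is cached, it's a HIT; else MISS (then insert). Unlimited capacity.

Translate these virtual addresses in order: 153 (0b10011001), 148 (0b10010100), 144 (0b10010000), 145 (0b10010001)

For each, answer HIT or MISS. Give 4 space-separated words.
vaddr=153: (4,3) not in TLB -> MISS, insert
vaddr=148: (4,2) not in TLB -> MISS, insert
vaddr=144: (4,2) in TLB -> HIT
vaddr=145: (4,2) in TLB -> HIT

Answer: MISS MISS HIT HIT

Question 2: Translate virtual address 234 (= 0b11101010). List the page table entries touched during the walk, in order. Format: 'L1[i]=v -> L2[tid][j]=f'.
vaddr = 234 = 0b11101010
Split: l1_idx=7, l2_idx=1, offset=2

Answer: L1[7]=0 -> L2[0][1]=3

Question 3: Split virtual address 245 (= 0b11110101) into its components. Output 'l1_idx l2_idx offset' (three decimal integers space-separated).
Answer: 7 2 5

Derivation:
vaddr = 245 = 0b11110101
  top 3 bits -> l1_idx = 7
  next 2 bits -> l2_idx = 2
  bottom 3 bits -> offset = 5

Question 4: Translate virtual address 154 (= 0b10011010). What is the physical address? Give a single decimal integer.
vaddr = 154 = 0b10011010
Split: l1_idx=4, l2_idx=3, offset=2
L1[4] = 1
L2[1][3] = 64
paddr = 64 * 8 + 2 = 514

Answer: 514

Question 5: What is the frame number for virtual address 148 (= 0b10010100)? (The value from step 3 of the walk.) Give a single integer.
Answer: 25

Derivation:
vaddr = 148: l1_idx=4, l2_idx=2
L1[4] = 1; L2[1][2] = 25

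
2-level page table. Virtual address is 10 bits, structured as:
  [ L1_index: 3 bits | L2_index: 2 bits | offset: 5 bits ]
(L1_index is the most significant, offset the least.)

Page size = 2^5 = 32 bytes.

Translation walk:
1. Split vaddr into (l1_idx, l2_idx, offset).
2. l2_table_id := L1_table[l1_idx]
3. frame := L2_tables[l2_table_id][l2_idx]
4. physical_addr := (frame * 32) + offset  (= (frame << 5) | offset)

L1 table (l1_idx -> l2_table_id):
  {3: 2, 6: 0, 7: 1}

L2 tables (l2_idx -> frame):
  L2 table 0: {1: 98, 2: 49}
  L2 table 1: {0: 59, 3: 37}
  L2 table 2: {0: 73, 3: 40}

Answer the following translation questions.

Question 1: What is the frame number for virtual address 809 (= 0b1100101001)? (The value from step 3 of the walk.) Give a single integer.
vaddr = 809: l1_idx=6, l2_idx=1
L1[6] = 0; L2[0][1] = 98

Answer: 98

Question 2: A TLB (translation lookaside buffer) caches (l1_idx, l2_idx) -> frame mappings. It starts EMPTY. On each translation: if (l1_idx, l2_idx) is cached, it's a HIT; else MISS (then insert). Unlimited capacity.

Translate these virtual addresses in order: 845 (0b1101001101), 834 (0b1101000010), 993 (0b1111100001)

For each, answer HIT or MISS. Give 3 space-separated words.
Answer: MISS HIT MISS

Derivation:
vaddr=845: (6,2) not in TLB -> MISS, insert
vaddr=834: (6,2) in TLB -> HIT
vaddr=993: (7,3) not in TLB -> MISS, insert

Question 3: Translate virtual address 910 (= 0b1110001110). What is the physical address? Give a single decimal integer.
vaddr = 910 = 0b1110001110
Split: l1_idx=7, l2_idx=0, offset=14
L1[7] = 1
L2[1][0] = 59
paddr = 59 * 32 + 14 = 1902

Answer: 1902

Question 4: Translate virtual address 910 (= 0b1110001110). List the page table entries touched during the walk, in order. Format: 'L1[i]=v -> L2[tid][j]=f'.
vaddr = 910 = 0b1110001110
Split: l1_idx=7, l2_idx=0, offset=14

Answer: L1[7]=1 -> L2[1][0]=59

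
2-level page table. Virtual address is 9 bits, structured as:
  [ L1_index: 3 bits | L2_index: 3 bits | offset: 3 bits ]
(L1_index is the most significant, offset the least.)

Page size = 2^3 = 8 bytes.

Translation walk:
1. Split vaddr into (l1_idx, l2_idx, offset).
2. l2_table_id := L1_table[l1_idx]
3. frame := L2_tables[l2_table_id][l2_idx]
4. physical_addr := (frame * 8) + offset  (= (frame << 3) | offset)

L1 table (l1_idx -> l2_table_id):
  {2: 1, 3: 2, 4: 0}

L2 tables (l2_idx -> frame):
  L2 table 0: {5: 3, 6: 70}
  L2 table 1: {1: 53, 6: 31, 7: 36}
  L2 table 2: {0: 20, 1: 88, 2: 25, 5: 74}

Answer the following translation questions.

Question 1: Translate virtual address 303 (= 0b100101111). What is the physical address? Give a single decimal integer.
Answer: 31

Derivation:
vaddr = 303 = 0b100101111
Split: l1_idx=4, l2_idx=5, offset=7
L1[4] = 0
L2[0][5] = 3
paddr = 3 * 8 + 7 = 31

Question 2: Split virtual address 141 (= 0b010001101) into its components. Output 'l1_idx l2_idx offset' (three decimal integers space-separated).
vaddr = 141 = 0b010001101
  top 3 bits -> l1_idx = 2
  next 3 bits -> l2_idx = 1
  bottom 3 bits -> offset = 5

Answer: 2 1 5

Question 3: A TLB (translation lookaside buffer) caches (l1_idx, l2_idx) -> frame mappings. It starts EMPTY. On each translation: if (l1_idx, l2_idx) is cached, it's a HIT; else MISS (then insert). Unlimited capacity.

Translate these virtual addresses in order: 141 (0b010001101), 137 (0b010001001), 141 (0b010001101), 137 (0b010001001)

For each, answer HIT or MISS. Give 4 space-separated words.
Answer: MISS HIT HIT HIT

Derivation:
vaddr=141: (2,1) not in TLB -> MISS, insert
vaddr=137: (2,1) in TLB -> HIT
vaddr=141: (2,1) in TLB -> HIT
vaddr=137: (2,1) in TLB -> HIT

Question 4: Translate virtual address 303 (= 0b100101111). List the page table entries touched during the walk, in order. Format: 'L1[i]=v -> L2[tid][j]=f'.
Answer: L1[4]=0 -> L2[0][5]=3

Derivation:
vaddr = 303 = 0b100101111
Split: l1_idx=4, l2_idx=5, offset=7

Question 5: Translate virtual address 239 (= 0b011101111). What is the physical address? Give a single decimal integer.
vaddr = 239 = 0b011101111
Split: l1_idx=3, l2_idx=5, offset=7
L1[3] = 2
L2[2][5] = 74
paddr = 74 * 8 + 7 = 599

Answer: 599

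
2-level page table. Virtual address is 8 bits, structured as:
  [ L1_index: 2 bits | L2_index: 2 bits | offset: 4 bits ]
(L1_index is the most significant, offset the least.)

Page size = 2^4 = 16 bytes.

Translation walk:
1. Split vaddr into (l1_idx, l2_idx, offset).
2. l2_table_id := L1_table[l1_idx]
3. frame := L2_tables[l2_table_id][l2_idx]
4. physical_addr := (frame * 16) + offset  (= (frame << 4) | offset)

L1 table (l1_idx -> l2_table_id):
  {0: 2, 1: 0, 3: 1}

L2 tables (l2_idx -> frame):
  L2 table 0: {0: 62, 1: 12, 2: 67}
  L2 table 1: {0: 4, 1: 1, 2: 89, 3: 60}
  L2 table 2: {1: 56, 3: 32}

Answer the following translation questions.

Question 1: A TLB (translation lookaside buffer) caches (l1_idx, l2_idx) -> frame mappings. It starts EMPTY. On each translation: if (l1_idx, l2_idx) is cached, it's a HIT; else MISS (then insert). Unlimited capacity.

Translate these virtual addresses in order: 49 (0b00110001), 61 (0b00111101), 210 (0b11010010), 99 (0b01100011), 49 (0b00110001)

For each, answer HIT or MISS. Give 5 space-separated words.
Answer: MISS HIT MISS MISS HIT

Derivation:
vaddr=49: (0,3) not in TLB -> MISS, insert
vaddr=61: (0,3) in TLB -> HIT
vaddr=210: (3,1) not in TLB -> MISS, insert
vaddr=99: (1,2) not in TLB -> MISS, insert
vaddr=49: (0,3) in TLB -> HIT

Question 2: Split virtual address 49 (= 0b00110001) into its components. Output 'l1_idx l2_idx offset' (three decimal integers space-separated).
Answer: 0 3 1

Derivation:
vaddr = 49 = 0b00110001
  top 2 bits -> l1_idx = 0
  next 2 bits -> l2_idx = 3
  bottom 4 bits -> offset = 1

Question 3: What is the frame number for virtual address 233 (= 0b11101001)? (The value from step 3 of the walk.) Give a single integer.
Answer: 89

Derivation:
vaddr = 233: l1_idx=3, l2_idx=2
L1[3] = 1; L2[1][2] = 89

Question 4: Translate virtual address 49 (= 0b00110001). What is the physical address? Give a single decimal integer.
Answer: 513

Derivation:
vaddr = 49 = 0b00110001
Split: l1_idx=0, l2_idx=3, offset=1
L1[0] = 2
L2[2][3] = 32
paddr = 32 * 16 + 1 = 513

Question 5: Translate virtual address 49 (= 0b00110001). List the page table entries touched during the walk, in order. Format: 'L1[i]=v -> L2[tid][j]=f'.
Answer: L1[0]=2 -> L2[2][3]=32

Derivation:
vaddr = 49 = 0b00110001
Split: l1_idx=0, l2_idx=3, offset=1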